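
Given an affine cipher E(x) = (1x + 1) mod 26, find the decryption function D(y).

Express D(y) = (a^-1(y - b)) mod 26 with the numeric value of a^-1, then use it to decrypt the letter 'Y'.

Step 1: Find a^-1, the modular inverse of 1 mod 26.
Step 2: We need 1 * a^-1 = 1 (mod 26).
Step 3: 1 * 1 = 1 = 0 * 26 + 1, so a^-1 = 1.
Step 4: D(y) = 1(y - 1) mod 26.
Step 5: Apply to 'Y' (y = 24): D(24) = 1 * (24 - 1) mod 26 = 1 * 23 mod 26 = 23 -> 'X'.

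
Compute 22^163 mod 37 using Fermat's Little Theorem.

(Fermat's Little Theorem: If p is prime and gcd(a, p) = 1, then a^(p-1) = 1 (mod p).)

Step 1: Since 37 is prime, by Fermat's Little Theorem: 22^36 = 1 (mod 37).
Step 2: Reduce exponent: 163 mod 36 = 19.
Step 3: So 22^163 = 22^19 (mod 37).
Step 4: 22^19 mod 37 = 15.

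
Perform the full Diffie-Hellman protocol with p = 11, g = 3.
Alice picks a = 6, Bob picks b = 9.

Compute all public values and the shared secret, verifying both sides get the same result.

Step 1: A = g^a mod p = 3^6 mod 11 = 3.
Step 2: B = g^b mod p = 3^9 mod 11 = 4.
Step 3: Alice computes s = B^a mod p = 4^6 mod 11 = 4.
Step 4: Bob computes s = A^b mod p = 3^9 mod 11 = 4.
Both sides agree: shared secret = 4.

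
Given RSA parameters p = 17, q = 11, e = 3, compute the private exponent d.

Step 1: n = 17 * 11 = 187.
Step 2: phi(n) = 16 * 10 = 160.
Step 3: Find d such that 3 * d = 1 (mod 160).
Step 4: d = 3^(-1) mod 160 = 107.
Verification: 3 * 107 = 321 = 2 * 160 + 1.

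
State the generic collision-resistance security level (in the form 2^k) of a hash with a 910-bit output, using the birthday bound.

Step 1: The birthday paradox gives collision probability ~50% after sqrt(2^n) = 2^(n/2) hashes.
Step 2: For 910-bit output: 2^(910/2) = 2^455.
Step 3: Approximately 2^455 hash computations needed.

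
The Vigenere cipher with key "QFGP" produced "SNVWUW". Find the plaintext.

Step 1: Extend key: QFGPQF
Step 2: Decrypt each letter (c - k) mod 26:
  S(18) - Q(16) = (18-16) mod 26 = 2 = C
  N(13) - F(5) = (13-5) mod 26 = 8 = I
  V(21) - G(6) = (21-6) mod 26 = 15 = P
  W(22) - P(15) = (22-15) mod 26 = 7 = H
  U(20) - Q(16) = (20-16) mod 26 = 4 = E
  W(22) - F(5) = (22-5) mod 26 = 17 = R
Plaintext: CIPHER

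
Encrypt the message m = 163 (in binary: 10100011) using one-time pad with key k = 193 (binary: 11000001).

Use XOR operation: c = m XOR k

Step 1: Write out the XOR operation bit by bit:
  Message: 10100011
  Key:     11000001
  XOR:     01100010
Step 2: Convert to decimal: 01100010 = 98.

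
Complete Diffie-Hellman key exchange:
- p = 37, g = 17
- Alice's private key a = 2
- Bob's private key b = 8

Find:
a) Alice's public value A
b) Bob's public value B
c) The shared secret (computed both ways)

Step 1: A = g^a mod p = 17^2 mod 37 = 30.
Step 2: B = g^b mod p = 17^8 mod 37 = 33.
Step 3: Alice computes s = B^a mod p = 33^2 mod 37 = 16.
Step 4: Bob computes s = A^b mod p = 30^8 mod 37 = 16.
Both sides agree: shared secret = 16.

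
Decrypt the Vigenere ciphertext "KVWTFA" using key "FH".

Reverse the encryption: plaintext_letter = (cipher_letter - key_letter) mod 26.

Step 1: Extend key: FHFHFH
Step 2: Decrypt each letter (c - k) mod 26:
  K(10) - F(5) = (10-5) mod 26 = 5 = F
  V(21) - H(7) = (21-7) mod 26 = 14 = O
  W(22) - F(5) = (22-5) mod 26 = 17 = R
  T(19) - H(7) = (19-7) mod 26 = 12 = M
  F(5) - F(5) = (5-5) mod 26 = 0 = A
  A(0) - H(7) = (0-7) mod 26 = 19 = T
Plaintext: FORMAT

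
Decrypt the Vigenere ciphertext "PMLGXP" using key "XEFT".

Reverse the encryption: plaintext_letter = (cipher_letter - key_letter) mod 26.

Step 1: Extend key: XEFTXE
Step 2: Decrypt each letter (c - k) mod 26:
  P(15) - X(23) = (15-23) mod 26 = 18 = S
  M(12) - E(4) = (12-4) mod 26 = 8 = I
  L(11) - F(5) = (11-5) mod 26 = 6 = G
  G(6) - T(19) = (6-19) mod 26 = 13 = N
  X(23) - X(23) = (23-23) mod 26 = 0 = A
  P(15) - E(4) = (15-4) mod 26 = 11 = L
Plaintext: SIGNAL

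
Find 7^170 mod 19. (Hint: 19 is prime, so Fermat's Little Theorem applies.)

Step 1: Since 19 is prime, by Fermat's Little Theorem: 7^18 = 1 (mod 19).
Step 2: Reduce exponent: 170 mod 18 = 8.
Step 3: So 7^170 = 7^8 (mod 19).
Step 4: 7^8 mod 19 = 11.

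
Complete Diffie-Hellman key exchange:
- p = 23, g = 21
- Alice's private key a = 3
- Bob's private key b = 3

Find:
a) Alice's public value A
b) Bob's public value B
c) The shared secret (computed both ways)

Step 1: A = g^a mod p = 21^3 mod 23 = 15.
Step 2: B = g^b mod p = 21^3 mod 23 = 15.
Step 3: Alice computes s = B^a mod p = 15^3 mod 23 = 17.
Step 4: Bob computes s = A^b mod p = 15^3 mod 23 = 17.
Both sides agree: shared secret = 17.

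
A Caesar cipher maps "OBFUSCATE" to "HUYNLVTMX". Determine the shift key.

Step 1: Compare first letters: O (position 14) -> H (position 7).
Step 2: Shift = (7 - 14) mod 26 = 19.
The shift value is 19.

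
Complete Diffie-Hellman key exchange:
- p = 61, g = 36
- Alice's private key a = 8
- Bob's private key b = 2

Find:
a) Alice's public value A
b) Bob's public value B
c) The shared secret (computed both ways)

Step 1: A = g^a mod p = 36^8 mod 61 = 56.
Step 2: B = g^b mod p = 36^2 mod 61 = 15.
Step 3: Alice computes s = B^a mod p = 15^8 mod 61 = 25.
Step 4: Bob computes s = A^b mod p = 56^2 mod 61 = 25.
Both sides agree: shared secret = 25.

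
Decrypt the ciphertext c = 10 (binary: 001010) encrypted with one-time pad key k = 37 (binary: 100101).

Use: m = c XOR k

Step 1: XOR ciphertext with key:
  Ciphertext: 001010
  Key:        100101
  XOR:        101111
Step 2: Plaintext = 101111 = 47 in decimal.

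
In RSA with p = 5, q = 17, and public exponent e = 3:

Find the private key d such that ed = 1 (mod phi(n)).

Step 1: n = 5 * 17 = 85.
Step 2: phi(n) = 4 * 16 = 64.
Step 3: Find d such that 3 * d = 1 (mod 64).
Step 4: d = 3^(-1) mod 64 = 43.
Verification: 3 * 43 = 129 = 2 * 64 + 1.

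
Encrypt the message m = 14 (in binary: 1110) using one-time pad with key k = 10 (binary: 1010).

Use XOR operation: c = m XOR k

Step 1: Write out the XOR operation bit by bit:
  Message: 1110
  Key:     1010
  XOR:     0100
Step 2: Convert to decimal: 0100 = 4.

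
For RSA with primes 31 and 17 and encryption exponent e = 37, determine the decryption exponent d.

Step 1: n = 31 * 17 = 527.
Step 2: phi(n) = 30 * 16 = 480.
Step 3: Find d such that 37 * d = 1 (mod 480).
Step 4: d = 37^(-1) mod 480 = 13.
Verification: 37 * 13 = 481 = 1 * 480 + 1.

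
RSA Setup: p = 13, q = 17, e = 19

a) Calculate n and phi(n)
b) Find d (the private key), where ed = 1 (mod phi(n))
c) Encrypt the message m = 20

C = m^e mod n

Step 1: n = 13 * 17 = 221.
Step 2: phi(n) = (13-1)(17-1) = 12 * 16 = 192.
Step 3: Find d = 19^(-1) mod 192 = 91.
  Verify: 19 * 91 = 1729 = 1 (mod 192).
Step 4: C = 20^19 mod 221 = 214.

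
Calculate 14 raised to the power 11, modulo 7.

Step 1: Compute 14^11 mod 7 step by step, reducing modulo 7 at each step.
  14^1 mod 7 = 0
  14^2 mod 7 = (0 * 14) mod 7 = 0
  14^3 mod 7 = (0 * 14) mod 7 = 0
  14^4 mod 7 = (0 * 14) mod 7 = 0
  14^5 mod 7 = (0 * 14) mod 7 = 0
  14^6 mod 7 = (0 * 14) mod 7 = 0
  14^7 mod 7 = (0 * 14) mod 7 = 0
  14^8 mod 7 = (0 * 14) mod 7 = 0
  14^9 mod 7 = (0 * 14) mod 7 = 0
  14^10 mod 7 = (0 * 14) mod 7 = 0
  14^11 mod 7 = (0 * 14) mod 7 = 0
Step 2: Result = 0.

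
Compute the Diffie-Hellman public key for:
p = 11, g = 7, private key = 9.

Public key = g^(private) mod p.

Step 1: A = g^a mod p = 7^9 mod 11.
  7^1 mod 11 = 7
  7^2 mod 11 = (7 * 7) mod 11 = 5
  7^3 mod 11 = (5 * 7) mod 11 = 2
  7^4 mod 11 = (2 * 7) mod 11 = 3
  7^5 mod 11 = (3 * 7) mod 11 = 10
  7^6 mod 11 = (10 * 7) mod 11 = 4
  7^7 mod 11 = (4 * 7) mod 11 = 6
  7^8 mod 11 = (6 * 7) mod 11 = 9
  7^9 mod 11 = (9 * 7) mod 11 = 8
Result: A = 8.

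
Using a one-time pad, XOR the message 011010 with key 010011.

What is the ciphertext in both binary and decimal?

Step 1: Write out the XOR operation bit by bit:
  Message: 011010
  Key:     010011
  XOR:     001001
Step 2: Convert to decimal: 001001 = 9.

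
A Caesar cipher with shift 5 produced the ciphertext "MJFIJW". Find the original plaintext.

Step 1: Reverse the shift by subtracting 5 from each letter position.
  M (position 12) -> position (12-5) mod 26 = 7 -> H
  J (position 9) -> position (9-5) mod 26 = 4 -> E
  F (position 5) -> position (5-5) mod 26 = 0 -> A
  I (position 8) -> position (8-5) mod 26 = 3 -> D
  J (position 9) -> position (9-5) mod 26 = 4 -> E
  W (position 22) -> position (22-5) mod 26 = 17 -> R
Decrypted message: HEADER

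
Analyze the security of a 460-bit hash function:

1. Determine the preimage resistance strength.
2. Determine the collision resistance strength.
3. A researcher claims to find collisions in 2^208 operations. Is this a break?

Step 1: Preimage resistance requires brute-force of 2^460 operations.
Step 2: Collision resistance (birthday bound) = 2^(460/2) = 2^230.
Step 3: The claimed attack costs 2^208 operations.
Step 4: Since 2^208 < 2^230, the claimed attack beats the generic birthday bound, so collision resistance is broken.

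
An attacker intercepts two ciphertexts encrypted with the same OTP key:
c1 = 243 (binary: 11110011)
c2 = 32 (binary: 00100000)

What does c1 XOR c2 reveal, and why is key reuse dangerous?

Step 1: c1 XOR c2 = (m1 XOR k) XOR (m2 XOR k).
Step 2: By XOR associativity/commutativity: = m1 XOR m2 XOR k XOR k = m1 XOR m2.
Step 3: 11110011 XOR 00100000 = 11010011 = 211.
Step 4: The key cancels out! An attacker learns m1 XOR m2 = 211, revealing the relationship between plaintexts.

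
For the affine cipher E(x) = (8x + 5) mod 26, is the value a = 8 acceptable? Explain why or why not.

Step 1: Compute gcd(8, 26).
Step 2: gcd(8, 26) = 2.
Since gcd = 2 != 1, 8 shares a common factor with 26, so it cannot be used.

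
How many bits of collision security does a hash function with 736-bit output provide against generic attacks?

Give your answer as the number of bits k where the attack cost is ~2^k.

Step 1: The hash has a 736-bit output.
Step 2: Collision resistance means it should be infeasible to find any x != y with h(x) = h(y).
By the birthday bound, a generic collision search succeeds after about sqrt(2^736) = 2^(736/2) = 2^368 evaluations.
Step 3: Security level = 368 bits.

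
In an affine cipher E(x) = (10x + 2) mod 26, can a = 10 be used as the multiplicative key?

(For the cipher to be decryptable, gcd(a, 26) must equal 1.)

Step 1: Compute gcd(10, 26).
Step 2: gcd(10, 26) = 2.
Since gcd = 2 != 1, 10 shares a common factor with 26, so it cannot be used.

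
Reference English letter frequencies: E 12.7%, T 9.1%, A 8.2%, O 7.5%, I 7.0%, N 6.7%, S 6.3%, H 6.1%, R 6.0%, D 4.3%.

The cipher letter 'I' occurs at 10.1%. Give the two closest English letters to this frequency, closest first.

Step 1: Observed frequency of 'I' is 10.1%.
Step 2: Compute distances to each reference frequency and sort:
  T (9.1%): difference = 1.0% <-- BEST
  A (8.2%): difference = 1.9% <-- RUNNER-UP
  E (12.7%): difference = 2.6%
  O (7.5%): difference = 2.6%
  I (7.0%): difference = 3.1%
Step 3: Most likely is 'T' (9.1%, diff 1.0%); second most likely is 'A' (8.2%, diff 1.9%).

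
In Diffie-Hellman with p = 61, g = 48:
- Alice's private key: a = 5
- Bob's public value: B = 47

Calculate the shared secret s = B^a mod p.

Step 1: s = B^a mod p = 47^5 mod 61.
  47^1 mod 61 = 47
  47^2 mod 61 = (47 * 47) mod 61 = 13
  47^3 mod 61 = (13 * 47) mod 61 = 1
  47^4 mod 61 = (1 * 47) mod 61 = 47
  47^5 mod 61 = (47 * 47) mod 61 = 13
Result: shared secret = 13.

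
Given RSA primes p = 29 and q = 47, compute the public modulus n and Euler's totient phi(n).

Step 1: n = p * q = 29 * 47 = 1363.
Step 2: phi(n) = (p-1)(q-1) = 28 * 46 = 1288.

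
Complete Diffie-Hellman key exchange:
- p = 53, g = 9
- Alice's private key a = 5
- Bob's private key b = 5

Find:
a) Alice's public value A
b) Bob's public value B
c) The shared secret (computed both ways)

Step 1: A = g^a mod p = 9^5 mod 53 = 7.
Step 2: B = g^b mod p = 9^5 mod 53 = 7.
Step 3: Alice computes s = B^a mod p = 7^5 mod 53 = 6.
Step 4: Bob computes s = A^b mod p = 7^5 mod 53 = 6.
Both sides agree: shared secret = 6.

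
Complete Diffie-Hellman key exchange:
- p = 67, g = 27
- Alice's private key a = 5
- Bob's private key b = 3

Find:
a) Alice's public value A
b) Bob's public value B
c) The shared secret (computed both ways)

Step 1: A = g^a mod p = 27^5 mod 67 = 53.
Step 2: B = g^b mod p = 27^3 mod 67 = 52.
Step 3: Alice computes s = B^a mod p = 52^5 mod 67 = 3.
Step 4: Bob computes s = A^b mod p = 53^3 mod 67 = 3.
Both sides agree: shared secret = 3.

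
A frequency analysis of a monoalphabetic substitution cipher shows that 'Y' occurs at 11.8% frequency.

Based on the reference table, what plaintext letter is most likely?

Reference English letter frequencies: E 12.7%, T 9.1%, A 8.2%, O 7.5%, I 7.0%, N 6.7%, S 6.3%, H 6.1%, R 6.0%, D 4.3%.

Step 1: The observed frequency is 11.8%.
Step 2: Compare with English frequencies:
  E: 12.7% (difference: 0.9%) <-- closest
  T: 9.1% (difference: 2.7%)
  A: 8.2% (difference: 3.6%)
  O: 7.5% (difference: 4.3%)
  I: 7.0% (difference: 4.8%)
  N: 6.7% (difference: 5.1%)
  S: 6.3% (difference: 5.5%)
  H: 6.1% (difference: 5.7%)
  R: 6.0% (difference: 5.8%)
  D: 4.3% (difference: 7.5%)
Step 3: 'Y' most likely represents 'E' (frequency 12.7%).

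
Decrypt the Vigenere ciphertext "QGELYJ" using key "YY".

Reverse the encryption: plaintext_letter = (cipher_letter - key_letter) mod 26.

Step 1: Extend key: YYYYYY
Step 2: Decrypt each letter (c - k) mod 26:
  Q(16) - Y(24) = (16-24) mod 26 = 18 = S
  G(6) - Y(24) = (6-24) mod 26 = 8 = I
  E(4) - Y(24) = (4-24) mod 26 = 6 = G
  L(11) - Y(24) = (11-24) mod 26 = 13 = N
  Y(24) - Y(24) = (24-24) mod 26 = 0 = A
  J(9) - Y(24) = (9-24) mod 26 = 11 = L
Plaintext: SIGNAL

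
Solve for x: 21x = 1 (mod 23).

Step 1: We need x such that 21 * x = 1 (mod 23).
Step 2: Using the extended Euclidean algorithm or trial:
  21 * 11 = 231 = 10 * 23 + 1.
Step 3: Since 231 mod 23 = 1, the inverse is x = 11.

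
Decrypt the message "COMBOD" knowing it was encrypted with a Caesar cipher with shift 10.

Step 1: Reverse the shift by subtracting 10 from each letter position.
  C (position 2) -> position (2-10) mod 26 = 18 -> S
  O (position 14) -> position (14-10) mod 26 = 4 -> E
  M (position 12) -> position (12-10) mod 26 = 2 -> C
  B (position 1) -> position (1-10) mod 26 = 17 -> R
  O (position 14) -> position (14-10) mod 26 = 4 -> E
  D (position 3) -> position (3-10) mod 26 = 19 -> T
Decrypted message: SECRET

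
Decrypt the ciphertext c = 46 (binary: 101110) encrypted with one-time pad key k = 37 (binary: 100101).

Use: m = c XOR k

Step 1: XOR ciphertext with key:
  Ciphertext: 101110
  Key:        100101
  XOR:        001011
Step 2: Plaintext = 001011 = 11 in decimal.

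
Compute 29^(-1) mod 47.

Step 1: We need x such that 29 * x = 1 (mod 47).
Step 2: Using the extended Euclidean algorithm or trial:
  29 * 13 = 377 = 8 * 47 + 1.
Step 3: Since 377 mod 47 = 1, the inverse is x = 13.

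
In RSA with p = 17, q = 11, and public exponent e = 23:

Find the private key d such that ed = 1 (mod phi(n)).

Step 1: n = 17 * 11 = 187.
Step 2: phi(n) = 16 * 10 = 160.
Step 3: Find d such that 23 * d = 1 (mod 160).
Step 4: d = 23^(-1) mod 160 = 7.
Verification: 23 * 7 = 161 = 1 * 160 + 1.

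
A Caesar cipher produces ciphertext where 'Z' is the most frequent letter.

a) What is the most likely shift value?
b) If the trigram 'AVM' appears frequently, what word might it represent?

Step 1: In English, 'E' is the most frequent letter (12.7%).
Step 2: The most frequent ciphertext letter is 'Z' (position 25).
Step 3: Shift = (25 - 4) mod 26 = 21.
Step 4: Decrypt 'AVM' by shifting back 21:
  A -> F
  V -> A
  M -> R
Step 5: 'AVM' decrypts to 'FAR'.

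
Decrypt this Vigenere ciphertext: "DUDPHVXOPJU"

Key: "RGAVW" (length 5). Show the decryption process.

Step 1: Key 'RGAVW' has length 5. Extended key: RGAVWRGAVWR
Step 2: Decrypt each position:
  D(3) - R(17) = 12 = M
  U(20) - G(6) = 14 = O
  D(3) - A(0) = 3 = D
  P(15) - V(21) = 20 = U
  H(7) - W(22) = 11 = L
  V(21) - R(17) = 4 = E
  X(23) - G(6) = 17 = R
  O(14) - A(0) = 14 = O
  P(15) - V(21) = 20 = U
  J(9) - W(22) = 13 = N
  U(20) - R(17) = 3 = D
Plaintext: MODULEROUND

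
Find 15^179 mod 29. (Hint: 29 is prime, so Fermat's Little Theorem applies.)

Step 1: Since 29 is prime, by Fermat's Little Theorem: 15^28 = 1 (mod 29).
Step 2: Reduce exponent: 179 mod 28 = 11.
Step 3: So 15^179 = 15^11 (mod 29).
Step 4: 15^11 mod 29 = 21.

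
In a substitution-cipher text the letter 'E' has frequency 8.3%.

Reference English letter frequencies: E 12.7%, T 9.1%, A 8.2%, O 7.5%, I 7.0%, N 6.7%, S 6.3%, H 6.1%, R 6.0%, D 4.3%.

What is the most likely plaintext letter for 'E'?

Step 1: The observed frequency is 8.3%.
Step 2: Compare with English frequencies:
  E: 12.7% (difference: 4.4%)
  T: 9.1% (difference: 0.8%)
  A: 8.2% (difference: 0.1%) <-- closest
  O: 7.5% (difference: 0.8%)
  I: 7.0% (difference: 1.3%)
  N: 6.7% (difference: 1.6%)
  S: 6.3% (difference: 2.0%)
  H: 6.1% (difference: 2.2%)
  R: 6.0% (difference: 2.3%)
  D: 4.3% (difference: 4.0%)
Step 3: 'E' most likely represents 'A' (frequency 8.2%).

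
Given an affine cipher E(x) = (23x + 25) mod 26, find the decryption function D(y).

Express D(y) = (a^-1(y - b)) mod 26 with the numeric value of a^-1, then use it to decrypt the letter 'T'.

Step 1: Find a^-1, the modular inverse of 23 mod 26.
Step 2: We need 23 * a^-1 = 1 (mod 26).
Step 3: 23 * 17 = 391 = 15 * 26 + 1, so a^-1 = 17.
Step 4: D(y) = 17(y - 25) mod 26.
Step 5: Apply to 'T' (y = 19): D(19) = 17 * (19 - 25) mod 26 = 17 * -6 mod 26 = 2 -> 'C'.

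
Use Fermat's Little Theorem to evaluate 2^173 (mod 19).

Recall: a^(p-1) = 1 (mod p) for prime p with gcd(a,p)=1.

Step 1: Since 19 is prime, by Fermat's Little Theorem: 2^18 = 1 (mod 19).
Step 2: Reduce exponent: 173 mod 18 = 11.
Step 3: So 2^173 = 2^11 (mod 19).
Step 4: 2^11 mod 19 = 15.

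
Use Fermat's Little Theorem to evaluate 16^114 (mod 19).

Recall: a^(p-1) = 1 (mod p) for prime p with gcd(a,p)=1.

Step 1: Since 19 is prime, by Fermat's Little Theorem: 16^18 = 1 (mod 19).
Step 2: Reduce exponent: 114 mod 18 = 6.
Step 3: So 16^114 = 16^6 (mod 19).
Step 4: 16^6 mod 19 = 7.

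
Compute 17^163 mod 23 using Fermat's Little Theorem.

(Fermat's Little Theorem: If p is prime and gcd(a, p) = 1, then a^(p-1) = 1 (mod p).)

Step 1: Since 23 is prime, by Fermat's Little Theorem: 17^22 = 1 (mod 23).
Step 2: Reduce exponent: 163 mod 22 = 9.
Step 3: So 17^163 = 17^9 (mod 23).
Step 4: 17^9 mod 23 = 7.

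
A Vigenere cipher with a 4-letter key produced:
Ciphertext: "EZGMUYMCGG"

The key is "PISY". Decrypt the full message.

Step 1: Key 'PISY' has length 4. Extended key: PISYPISYPI
Step 2: Decrypt each position:
  E(4) - P(15) = 15 = P
  Z(25) - I(8) = 17 = R
  G(6) - S(18) = 14 = O
  M(12) - Y(24) = 14 = O
  U(20) - P(15) = 5 = F
  Y(24) - I(8) = 16 = Q
  M(12) - S(18) = 20 = U
  C(2) - Y(24) = 4 = E
  G(6) - P(15) = 17 = R
  G(6) - I(8) = 24 = Y
Plaintext: PROOFQUERY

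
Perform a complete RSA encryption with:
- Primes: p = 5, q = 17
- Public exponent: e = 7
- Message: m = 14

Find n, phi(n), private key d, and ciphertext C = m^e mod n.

Step 1: n = 5 * 17 = 85.
Step 2: phi(n) = (5-1)(17-1) = 4 * 16 = 64.
Step 3: Find d = 7^(-1) mod 64 = 55.
  Verify: 7 * 55 = 385 = 1 (mod 64).
Step 4: C = 14^7 mod 85 = 74.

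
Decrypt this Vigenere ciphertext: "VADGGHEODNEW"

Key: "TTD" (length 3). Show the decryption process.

Step 1: Key 'TTD' has length 3. Extended key: TTDTTDTTDTTD
Step 2: Decrypt each position:
  V(21) - T(19) = 2 = C
  A(0) - T(19) = 7 = H
  D(3) - D(3) = 0 = A
  G(6) - T(19) = 13 = N
  G(6) - T(19) = 13 = N
  H(7) - D(3) = 4 = E
  E(4) - T(19) = 11 = L
  O(14) - T(19) = 21 = V
  D(3) - D(3) = 0 = A
  N(13) - T(19) = 20 = U
  E(4) - T(19) = 11 = L
  W(22) - D(3) = 19 = T
Plaintext: CHANNELVAULT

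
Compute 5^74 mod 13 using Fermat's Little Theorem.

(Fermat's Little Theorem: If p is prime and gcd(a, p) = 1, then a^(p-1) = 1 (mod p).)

Step 1: Since 13 is prime, by Fermat's Little Theorem: 5^12 = 1 (mod 13).
Step 2: Reduce exponent: 74 mod 12 = 2.
Step 3: So 5^74 = 5^2 (mod 13).
Step 4: 5^2 mod 13 = 12.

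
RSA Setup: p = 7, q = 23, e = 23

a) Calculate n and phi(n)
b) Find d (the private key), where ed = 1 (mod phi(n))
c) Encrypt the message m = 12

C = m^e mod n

Step 1: n = 7 * 23 = 161.
Step 2: phi(n) = (7-1)(23-1) = 6 * 22 = 132.
Step 3: Find d = 23^(-1) mod 132 = 23.
  Verify: 23 * 23 = 529 = 1 (mod 132).
Step 4: C = 12^23 mod 161 = 150.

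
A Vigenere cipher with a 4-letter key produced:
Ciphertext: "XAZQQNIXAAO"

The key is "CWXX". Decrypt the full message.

Step 1: Key 'CWXX' has length 4. Extended key: CWXXCWXXCWX
Step 2: Decrypt each position:
  X(23) - C(2) = 21 = V
  A(0) - W(22) = 4 = E
  Z(25) - X(23) = 2 = C
  Q(16) - X(23) = 19 = T
  Q(16) - C(2) = 14 = O
  N(13) - W(22) = 17 = R
  I(8) - X(23) = 11 = L
  X(23) - X(23) = 0 = A
  A(0) - C(2) = 24 = Y
  A(0) - W(22) = 4 = E
  O(14) - X(23) = 17 = R
Plaintext: VECTORLAYER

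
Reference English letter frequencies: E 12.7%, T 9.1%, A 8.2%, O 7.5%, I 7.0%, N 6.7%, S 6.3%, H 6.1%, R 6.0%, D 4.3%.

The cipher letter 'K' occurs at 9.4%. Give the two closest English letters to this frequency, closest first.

Step 1: Observed frequency of 'K' is 9.4%.
Step 2: Compute distances to each reference frequency and sort:
  T (9.1%): difference = 0.3% <-- BEST
  A (8.2%): difference = 1.2% <-- RUNNER-UP
  O (7.5%): difference = 1.9%
  I (7.0%): difference = 2.4%
  N (6.7%): difference = 2.7%
Step 3: Most likely is 'T' (9.1%, diff 0.3%); second most likely is 'A' (8.2%, diff 1.2%).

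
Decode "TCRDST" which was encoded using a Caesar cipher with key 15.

Step 1: Reverse the shift by subtracting 15 from each letter position.
  T (position 19) -> position (19-15) mod 26 = 4 -> E
  C (position 2) -> position (2-15) mod 26 = 13 -> N
  R (position 17) -> position (17-15) mod 26 = 2 -> C
  D (position 3) -> position (3-15) mod 26 = 14 -> O
  S (position 18) -> position (18-15) mod 26 = 3 -> D
  T (position 19) -> position (19-15) mod 26 = 4 -> E
Decrypted message: ENCODE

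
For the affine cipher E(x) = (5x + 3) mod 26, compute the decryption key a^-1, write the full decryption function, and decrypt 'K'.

Step 1: Find a^-1, the modular inverse of 5 mod 26.
Step 2: We need 5 * a^-1 = 1 (mod 26).
Step 3: 5 * 21 = 105 = 4 * 26 + 1, so a^-1 = 21.
Step 4: D(y) = 21(y - 3) mod 26.
Step 5: Apply to 'K' (y = 10): D(10) = 21 * (10 - 3) mod 26 = 21 * 7 mod 26 = 17 -> 'R'.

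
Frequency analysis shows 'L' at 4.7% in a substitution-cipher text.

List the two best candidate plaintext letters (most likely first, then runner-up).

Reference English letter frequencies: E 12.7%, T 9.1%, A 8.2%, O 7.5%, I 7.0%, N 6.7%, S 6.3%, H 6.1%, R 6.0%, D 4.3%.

Step 1: Observed frequency of 'L' is 4.7%.
Step 2: Compute distances to each reference frequency and sort:
  D (4.3%): difference = 0.4% <-- BEST
  R (6.0%): difference = 1.3% <-- RUNNER-UP
  H (6.1%): difference = 1.4%
  S (6.3%): difference = 1.6%
  N (6.7%): difference = 2.0%
Step 3: Most likely is 'D' (4.3%, diff 0.4%); second most likely is 'R' (6.0%, diff 1.3%).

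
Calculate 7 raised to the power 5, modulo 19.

Step 1: Compute 7^5 mod 19 step by step, reducing modulo 19 at each step.
  7^1 mod 19 = 7
  7^2 mod 19 = (7 * 7) mod 19 = 11
  7^3 mod 19 = (11 * 7) mod 19 = 1
  7^4 mod 19 = (1 * 7) mod 19 = 7
  7^5 mod 19 = (7 * 7) mod 19 = 11
Step 2: Result = 11.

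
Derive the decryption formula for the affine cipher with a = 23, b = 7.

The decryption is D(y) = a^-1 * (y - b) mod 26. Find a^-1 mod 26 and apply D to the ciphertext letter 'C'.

Step 1: Find a^-1, the modular inverse of 23 mod 26.
Step 2: We need 23 * a^-1 = 1 (mod 26).
Step 3: 23 * 17 = 391 = 15 * 26 + 1, so a^-1 = 17.
Step 4: D(y) = 17(y - 7) mod 26.
Step 5: Apply to 'C' (y = 2): D(2) = 17 * (2 - 7) mod 26 = 17 * -5 mod 26 = 19 -> 'T'.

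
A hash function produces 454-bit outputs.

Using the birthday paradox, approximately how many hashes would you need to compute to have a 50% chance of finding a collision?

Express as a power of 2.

Step 1: The birthday paradox gives collision probability ~50% after sqrt(2^n) = 2^(n/2) hashes.
Step 2: For 454-bit output: 2^(454/2) = 2^227.
Step 3: Approximately 2^227 hash computations needed.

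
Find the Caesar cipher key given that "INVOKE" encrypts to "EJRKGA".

Step 1: Compare first letters: I (position 8) -> E (position 4).
Step 2: Shift = (4 - 8) mod 26 = 22.
The shift value is 22.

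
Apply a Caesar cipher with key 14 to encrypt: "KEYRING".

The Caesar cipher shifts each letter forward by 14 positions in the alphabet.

Step 1: For each letter, shift forward by 14 positions (mod 26).
  K (position 10) -> position (10+14) mod 26 = 24 -> Y
  E (position 4) -> position (4+14) mod 26 = 18 -> S
  Y (position 24) -> position (24+14) mod 26 = 12 -> M
  R (position 17) -> position (17+14) mod 26 = 5 -> F
  I (position 8) -> position (8+14) mod 26 = 22 -> W
  N (position 13) -> position (13+14) mod 26 = 1 -> B
  G (position 6) -> position (6+14) mod 26 = 20 -> U
Result: YSMFWBU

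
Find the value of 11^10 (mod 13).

Step 1: Compute 11^10 mod 13 step by step, reducing modulo 13 at each step.
  11^1 mod 13 = 11
  11^2 mod 13 = (11 * 11) mod 13 = 4
  11^3 mod 13 = (4 * 11) mod 13 = 5
  11^4 mod 13 = (5 * 11) mod 13 = 3
  11^5 mod 13 = (3 * 11) mod 13 = 7
  11^6 mod 13 = (7 * 11) mod 13 = 12
  11^7 mod 13 = (12 * 11) mod 13 = 2
  11^8 mod 13 = (2 * 11) mod 13 = 9
  11^9 mod 13 = (9 * 11) mod 13 = 8
  11^10 mod 13 = (8 * 11) mod 13 = 10
Step 2: Result = 10.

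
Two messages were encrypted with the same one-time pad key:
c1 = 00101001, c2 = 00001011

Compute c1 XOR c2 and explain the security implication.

Step 1: c1 XOR c2 = (m1 XOR k) XOR (m2 XOR k).
Step 2: By XOR associativity/commutativity: = m1 XOR m2 XOR k XOR k = m1 XOR m2.
Step 3: 00101001 XOR 00001011 = 00100010 = 34.
Step 4: The key cancels out! An attacker learns m1 XOR m2 = 34, revealing the relationship between plaintexts.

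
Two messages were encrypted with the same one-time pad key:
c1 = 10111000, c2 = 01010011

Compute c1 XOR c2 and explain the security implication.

Step 1: c1 XOR c2 = (m1 XOR k) XOR (m2 XOR k).
Step 2: By XOR associativity/commutativity: = m1 XOR m2 XOR k XOR k = m1 XOR m2.
Step 3: 10111000 XOR 01010011 = 11101011 = 235.
Step 4: The key cancels out! An attacker learns m1 XOR m2 = 235, revealing the relationship between plaintexts.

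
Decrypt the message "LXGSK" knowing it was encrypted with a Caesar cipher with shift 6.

Step 1: Reverse the shift by subtracting 6 from each letter position.
  L (position 11) -> position (11-6) mod 26 = 5 -> F
  X (position 23) -> position (23-6) mod 26 = 17 -> R
  G (position 6) -> position (6-6) mod 26 = 0 -> A
  S (position 18) -> position (18-6) mod 26 = 12 -> M
  K (position 10) -> position (10-6) mod 26 = 4 -> E
Decrypted message: FRAME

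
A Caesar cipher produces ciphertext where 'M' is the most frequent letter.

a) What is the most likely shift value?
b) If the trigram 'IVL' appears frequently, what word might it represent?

Step 1: In English, 'E' is the most frequent letter (12.7%).
Step 2: The most frequent ciphertext letter is 'M' (position 12).
Step 3: Shift = (12 - 4) mod 26 = 8.
Step 4: Decrypt 'IVL' by shifting back 8:
  I -> A
  V -> N
  L -> D
Step 5: 'IVL' decrypts to 'AND'.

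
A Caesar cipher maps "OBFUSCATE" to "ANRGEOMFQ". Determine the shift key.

Step 1: Compare first letters: O (position 14) -> A (position 0).
Step 2: Shift = (0 - 14) mod 26 = 12.
The shift value is 12.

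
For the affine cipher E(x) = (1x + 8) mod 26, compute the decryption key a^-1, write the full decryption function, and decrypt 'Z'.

Step 1: Find a^-1, the modular inverse of 1 mod 26.
Step 2: We need 1 * a^-1 = 1 (mod 26).
Step 3: 1 * 1 = 1 = 0 * 26 + 1, so a^-1 = 1.
Step 4: D(y) = 1(y - 8) mod 26.
Step 5: Apply to 'Z' (y = 25): D(25) = 1 * (25 - 8) mod 26 = 1 * 17 mod 26 = 17 -> 'R'.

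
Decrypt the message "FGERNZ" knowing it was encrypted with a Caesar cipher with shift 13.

Step 1: Reverse the shift by subtracting 13 from each letter position.
  F (position 5) -> position (5-13) mod 26 = 18 -> S
  G (position 6) -> position (6-13) mod 26 = 19 -> T
  E (position 4) -> position (4-13) mod 26 = 17 -> R
  R (position 17) -> position (17-13) mod 26 = 4 -> E
  N (position 13) -> position (13-13) mod 26 = 0 -> A
  Z (position 25) -> position (25-13) mod 26 = 12 -> M
Decrypted message: STREAM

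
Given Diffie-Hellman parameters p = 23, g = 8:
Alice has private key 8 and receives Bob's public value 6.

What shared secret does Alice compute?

Step 1: s = B^a mod p = 6^8 mod 23.
  6^1 mod 23 = 6
  6^2 mod 23 = (6 * 6) mod 23 = 13
  6^3 mod 23 = (13 * 6) mod 23 = 9
  6^4 mod 23 = (9 * 6) mod 23 = 8
  6^5 mod 23 = (8 * 6) mod 23 = 2
  6^6 mod 23 = (2 * 6) mod 23 = 12
  6^7 mod 23 = (12 * 6) mod 23 = 3
  6^8 mod 23 = (3 * 6) mod 23 = 18
Result: shared secret = 18.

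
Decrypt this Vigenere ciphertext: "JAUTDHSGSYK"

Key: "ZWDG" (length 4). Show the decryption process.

Step 1: Key 'ZWDG' has length 4. Extended key: ZWDGZWDGZWD
Step 2: Decrypt each position:
  J(9) - Z(25) = 10 = K
  A(0) - W(22) = 4 = E
  U(20) - D(3) = 17 = R
  T(19) - G(6) = 13 = N
  D(3) - Z(25) = 4 = E
  H(7) - W(22) = 11 = L
  S(18) - D(3) = 15 = P
  G(6) - G(6) = 0 = A
  S(18) - Z(25) = 19 = T
  Y(24) - W(22) = 2 = C
  K(10) - D(3) = 7 = H
Plaintext: KERNELPATCH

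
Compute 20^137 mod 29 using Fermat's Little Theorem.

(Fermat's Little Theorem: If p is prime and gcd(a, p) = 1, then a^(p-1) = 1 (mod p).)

Step 1: Since 29 is prime, by Fermat's Little Theorem: 20^28 = 1 (mod 29).
Step 2: Reduce exponent: 137 mod 28 = 25.
Step 3: So 20^137 = 20^25 (mod 29).
Step 4: 20^25 mod 29 = 7.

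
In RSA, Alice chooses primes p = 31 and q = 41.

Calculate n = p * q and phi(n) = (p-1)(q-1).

Step 1: n = p * q = 31 * 41 = 1271.
Step 2: phi(n) = (p-1)(q-1) = 30 * 40 = 1200.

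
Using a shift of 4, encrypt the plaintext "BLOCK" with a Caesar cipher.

Step 1: For each letter, shift forward by 4 positions (mod 26).
  B (position 1) -> position (1+4) mod 26 = 5 -> F
  L (position 11) -> position (11+4) mod 26 = 15 -> P
  O (position 14) -> position (14+4) mod 26 = 18 -> S
  C (position 2) -> position (2+4) mod 26 = 6 -> G
  K (position 10) -> position (10+4) mod 26 = 14 -> O
Result: FPSGO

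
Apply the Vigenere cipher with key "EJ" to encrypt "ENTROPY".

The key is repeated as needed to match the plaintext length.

Step 1: Repeat key to match plaintext length:
  Plaintext: ENTROPY
  Key:       EJEJEJE
Step 2: Encrypt each letter:
  E(4) + E(4) = (4+4) mod 26 = 8 = I
  N(13) + J(9) = (13+9) mod 26 = 22 = W
  T(19) + E(4) = (19+4) mod 26 = 23 = X
  R(17) + J(9) = (17+9) mod 26 = 0 = A
  O(14) + E(4) = (14+4) mod 26 = 18 = S
  P(15) + J(9) = (15+9) mod 26 = 24 = Y
  Y(24) + E(4) = (24+4) mod 26 = 2 = C
Ciphertext: IWXASYC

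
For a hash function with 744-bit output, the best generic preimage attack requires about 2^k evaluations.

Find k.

Step 1: The hash has a 744-bit output.
Step 2: Preimage resistance means: given a digest h(x), it should be infeasible to find any input that hashes to it.
With a 744-bit output there are 2^744 possible digests, so a generic brute-force preimage search costs about 2^744 evaluations.
Step 3: Security level = 744 bits.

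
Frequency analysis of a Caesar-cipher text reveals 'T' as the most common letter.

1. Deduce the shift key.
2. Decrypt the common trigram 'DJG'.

Step 1: In English, 'E' is the most frequent letter (12.7%).
Step 2: The most frequent ciphertext letter is 'T' (position 19).
Step 3: Shift = (19 - 4) mod 26 = 15.
Step 4: Decrypt 'DJG' by shifting back 15:
  D -> O
  J -> U
  G -> R
Step 5: 'DJG' decrypts to 'OUR'.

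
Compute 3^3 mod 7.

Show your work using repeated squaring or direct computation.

Step 1: Compute 3^3 mod 7 step by step, reducing modulo 7 at each step.
  3^1 mod 7 = 3
  3^2 mod 7 = (3 * 3) mod 7 = 2
  3^3 mod 7 = (2 * 3) mod 7 = 6
Step 2: Result = 6.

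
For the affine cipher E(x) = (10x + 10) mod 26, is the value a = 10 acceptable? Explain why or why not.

Step 1: Compute gcd(10, 26).
Step 2: gcd(10, 26) = 2.
Since gcd = 2 != 1, 10 shares a common factor with 26, so it cannot be used.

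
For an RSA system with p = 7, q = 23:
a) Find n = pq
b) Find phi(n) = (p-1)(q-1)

Step 1: n = p * q = 7 * 23 = 161.
Step 2: phi(n) = (p-1)(q-1) = 6 * 22 = 132.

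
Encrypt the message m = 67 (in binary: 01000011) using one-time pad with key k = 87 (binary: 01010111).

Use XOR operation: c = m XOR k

Step 1: Write out the XOR operation bit by bit:
  Message: 01000011
  Key:     01010111
  XOR:     00010100
Step 2: Convert to decimal: 00010100 = 20.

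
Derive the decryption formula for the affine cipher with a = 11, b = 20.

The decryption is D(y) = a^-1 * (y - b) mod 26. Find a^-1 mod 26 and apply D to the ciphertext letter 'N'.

Step 1: Find a^-1, the modular inverse of 11 mod 26.
Step 2: We need 11 * a^-1 = 1 (mod 26).
Step 3: 11 * 19 = 209 = 8 * 26 + 1, so a^-1 = 19.
Step 4: D(y) = 19(y - 20) mod 26.
Step 5: Apply to 'N' (y = 13): D(13) = 19 * (13 - 20) mod 26 = 19 * -7 mod 26 = 23 -> 'X'.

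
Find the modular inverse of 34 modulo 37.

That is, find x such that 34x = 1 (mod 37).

Step 1: We need x such that 34 * x = 1 (mod 37).
Step 2: Using the extended Euclidean algorithm or trial:
  34 * 12 = 408 = 11 * 37 + 1.
Step 3: Since 408 mod 37 = 1, the inverse is x = 12.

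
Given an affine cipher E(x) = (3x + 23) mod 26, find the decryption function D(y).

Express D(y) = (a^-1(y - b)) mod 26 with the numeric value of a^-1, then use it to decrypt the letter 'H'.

Step 1: Find a^-1, the modular inverse of 3 mod 26.
Step 2: We need 3 * a^-1 = 1 (mod 26).
Step 3: 3 * 9 = 27 = 1 * 26 + 1, so a^-1 = 9.
Step 4: D(y) = 9(y - 23) mod 26.
Step 5: Apply to 'H' (y = 7): D(7) = 9 * (7 - 23) mod 26 = 9 * -16 mod 26 = 12 -> 'M'.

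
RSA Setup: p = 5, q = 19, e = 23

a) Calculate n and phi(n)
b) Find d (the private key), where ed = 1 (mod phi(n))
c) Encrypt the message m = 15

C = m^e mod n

Step 1: n = 5 * 19 = 95.
Step 2: phi(n) = (5-1)(19-1) = 4 * 18 = 72.
Step 3: Find d = 23^(-1) mod 72 = 47.
  Verify: 23 * 47 = 1081 = 1 (mod 72).
Step 4: C = 15^23 mod 95 = 40.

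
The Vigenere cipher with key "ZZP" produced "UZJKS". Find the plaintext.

Step 1: Extend key: ZZPZZ
Step 2: Decrypt each letter (c - k) mod 26:
  U(20) - Z(25) = (20-25) mod 26 = 21 = V
  Z(25) - Z(25) = (25-25) mod 26 = 0 = A
  J(9) - P(15) = (9-15) mod 26 = 20 = U
  K(10) - Z(25) = (10-25) mod 26 = 11 = L
  S(18) - Z(25) = (18-25) mod 26 = 19 = T
Plaintext: VAULT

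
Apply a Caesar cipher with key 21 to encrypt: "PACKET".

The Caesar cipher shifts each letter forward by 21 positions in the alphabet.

Step 1: For each letter, shift forward by 21 positions (mod 26).
  P (position 15) -> position (15+21) mod 26 = 10 -> K
  A (position 0) -> position (0+21) mod 26 = 21 -> V
  C (position 2) -> position (2+21) mod 26 = 23 -> X
  K (position 10) -> position (10+21) mod 26 = 5 -> F
  E (position 4) -> position (4+21) mod 26 = 25 -> Z
  T (position 19) -> position (19+21) mod 26 = 14 -> O
Result: KVXFZO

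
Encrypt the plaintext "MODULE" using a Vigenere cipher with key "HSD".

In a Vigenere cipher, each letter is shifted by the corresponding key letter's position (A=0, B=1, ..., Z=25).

Step 1: Repeat key to match plaintext length:
  Plaintext: MODULE
  Key:       HSDHSD
Step 2: Encrypt each letter:
  M(12) + H(7) = (12+7) mod 26 = 19 = T
  O(14) + S(18) = (14+18) mod 26 = 6 = G
  D(3) + D(3) = (3+3) mod 26 = 6 = G
  U(20) + H(7) = (20+7) mod 26 = 1 = B
  L(11) + S(18) = (11+18) mod 26 = 3 = D
  E(4) + D(3) = (4+3) mod 26 = 7 = H
Ciphertext: TGGBDH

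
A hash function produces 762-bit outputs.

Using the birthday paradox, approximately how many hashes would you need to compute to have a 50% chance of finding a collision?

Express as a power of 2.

Step 1: The birthday paradox gives collision probability ~50% after sqrt(2^n) = 2^(n/2) hashes.
Step 2: For 762-bit output: 2^(762/2) = 2^381.
Step 3: Approximately 2^381 hash computations needed.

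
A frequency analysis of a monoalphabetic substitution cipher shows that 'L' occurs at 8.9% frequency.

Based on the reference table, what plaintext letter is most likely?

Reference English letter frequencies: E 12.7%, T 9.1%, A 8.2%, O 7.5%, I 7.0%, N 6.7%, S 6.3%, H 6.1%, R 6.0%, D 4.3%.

Step 1: The observed frequency is 8.9%.
Step 2: Compare with English frequencies:
  E: 12.7% (difference: 3.8%)
  T: 9.1% (difference: 0.2%) <-- closest
  A: 8.2% (difference: 0.7%)
  O: 7.5% (difference: 1.4%)
  I: 7.0% (difference: 1.9%)
  N: 6.7% (difference: 2.2%)
  S: 6.3% (difference: 2.6%)
  H: 6.1% (difference: 2.8%)
  R: 6.0% (difference: 2.9%)
  D: 4.3% (difference: 4.6%)
Step 3: 'L' most likely represents 'T' (frequency 9.1%).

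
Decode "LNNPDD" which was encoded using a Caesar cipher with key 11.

Step 1: Reverse the shift by subtracting 11 from each letter position.
  L (position 11) -> position (11-11) mod 26 = 0 -> A
  N (position 13) -> position (13-11) mod 26 = 2 -> C
  N (position 13) -> position (13-11) mod 26 = 2 -> C
  P (position 15) -> position (15-11) mod 26 = 4 -> E
  D (position 3) -> position (3-11) mod 26 = 18 -> S
  D (position 3) -> position (3-11) mod 26 = 18 -> S
Decrypted message: ACCESS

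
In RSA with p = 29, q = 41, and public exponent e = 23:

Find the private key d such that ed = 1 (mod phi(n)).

Step 1: n = 29 * 41 = 1189.
Step 2: phi(n) = 28 * 40 = 1120.
Step 3: Find d such that 23 * d = 1 (mod 1120).
Step 4: d = 23^(-1) mod 1120 = 487.
Verification: 23 * 487 = 11201 = 10 * 1120 + 1.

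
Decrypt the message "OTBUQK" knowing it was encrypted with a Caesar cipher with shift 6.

Step 1: Reverse the shift by subtracting 6 from each letter position.
  O (position 14) -> position (14-6) mod 26 = 8 -> I
  T (position 19) -> position (19-6) mod 26 = 13 -> N
  B (position 1) -> position (1-6) mod 26 = 21 -> V
  U (position 20) -> position (20-6) mod 26 = 14 -> O
  Q (position 16) -> position (16-6) mod 26 = 10 -> K
  K (position 10) -> position (10-6) mod 26 = 4 -> E
Decrypted message: INVOKE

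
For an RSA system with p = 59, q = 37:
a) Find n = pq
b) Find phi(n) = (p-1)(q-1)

Step 1: n = p * q = 59 * 37 = 2183.
Step 2: phi(n) = (p-1)(q-1) = 58 * 36 = 2088.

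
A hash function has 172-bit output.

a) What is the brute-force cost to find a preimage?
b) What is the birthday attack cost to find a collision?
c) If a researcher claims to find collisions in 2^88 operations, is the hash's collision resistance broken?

Step 1: Preimage resistance requires brute-force of 2^172 operations.
Step 2: Collision resistance (birthday bound) = 2^(172/2) = 2^86.
Step 3: The claimed attack costs 2^88 operations.
Step 4: Since 2^88 >= 2^86, the claimed attack is no faster than the generic birthday attack, so this does not break collision resistance.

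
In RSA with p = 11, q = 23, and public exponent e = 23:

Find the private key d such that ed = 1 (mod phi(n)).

Step 1: n = 11 * 23 = 253.
Step 2: phi(n) = 10 * 22 = 220.
Step 3: Find d such that 23 * d = 1 (mod 220).
Step 4: d = 23^(-1) mod 220 = 67.
Verification: 23 * 67 = 1541 = 7 * 220 + 1.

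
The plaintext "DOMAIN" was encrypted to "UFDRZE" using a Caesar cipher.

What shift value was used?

Step 1: Compare first letters: D (position 3) -> U (position 20).
Step 2: Shift = (20 - 3) mod 26 = 17.
The shift value is 17.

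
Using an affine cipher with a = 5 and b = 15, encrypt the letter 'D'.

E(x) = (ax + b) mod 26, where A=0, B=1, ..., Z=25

Step 1: Convert 'D' to number: x = 3.
Step 2: E(3) = (5 * 3 + 15) mod 26 = 30 mod 26 = 4.
Step 3: Convert 4 back to letter: E.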